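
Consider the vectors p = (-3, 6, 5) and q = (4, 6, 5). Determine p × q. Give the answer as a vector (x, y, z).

i: 6·5 - 5·6 = 30 - 30 = 0
j: 5·4 - (-3)·5 = 20 - (-15) = 35
k: (-3)·6 - 6·4 = -18 - 24 = -42
p × q = (0, 35, -42)

(0, 35, -42)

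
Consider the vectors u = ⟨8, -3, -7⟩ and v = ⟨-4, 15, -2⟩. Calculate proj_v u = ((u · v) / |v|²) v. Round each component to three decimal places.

u · v = 8·(-4) + (-3)·15 + (-7)·(-2) = -32 - 45 + 14 = -63
|v|² = 16 + 225 + 4 = 245
proj_v u = (-63/245) · (-4, 15, -2) ≈ (1.029, -3.857, 0.514)

(1.029, -3.857, 0.514)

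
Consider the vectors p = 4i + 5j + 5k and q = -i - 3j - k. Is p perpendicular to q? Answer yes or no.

no

p · q = 4·(-1) + 5·(-3) + 5·(-1) = -4 - 15 - 5 = -24
Nonzero, so the vectors are not orthogonal.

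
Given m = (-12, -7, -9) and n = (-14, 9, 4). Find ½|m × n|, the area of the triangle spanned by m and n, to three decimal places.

137.405

i: (-7)·4 - (-9)·9 = -28 - (-81) = 53
j: (-9)·(-14) - (-12)·4 = 126 - (-48) = 174
k: (-12)·9 - (-7)·(-14) = -108 - 98 = -206
m × n = (53, 174, -206)
|m × n| = √(53² + 174² + (-206)²) = √75521 ≈ 274.8108
area = ½ · 274.8108 ≈ 137.405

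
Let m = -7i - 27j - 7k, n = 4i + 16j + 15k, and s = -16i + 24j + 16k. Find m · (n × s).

6472

n × s:
i: 16·16 - 15·24 = 256 - 360 = -104
j: 15·(-16) - 4·16 = -240 - 64 = -304
k: 4·24 - 16·(-16) = 96 - (-256) = 352
n × s = (-104, -304, 352)
m · (n × s) = (-7)·(-104) + (-27)·(-304) + (-7)·352 = 728 + 8208 - 2464 = 6472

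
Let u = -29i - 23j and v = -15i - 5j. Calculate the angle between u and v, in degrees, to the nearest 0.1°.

u · v = (-29)·(-15) + (-23)·(-5) = 435 + 115 = 550
|u|² = 841 + 529 = 1370,  |u| = √1370 ≈ 37.013511
|v|² = 225 + 25 = 250,  |v| = √250 ≈ 15.811388
cos θ = 550 / (37.013511 · 15.811388) ≈ 0.93979
θ = arccos(0.93979) ≈ 20.0°

20.0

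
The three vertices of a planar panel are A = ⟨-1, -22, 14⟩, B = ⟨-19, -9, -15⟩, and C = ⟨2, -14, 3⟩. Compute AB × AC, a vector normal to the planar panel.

AB = (-18, 13, -29)
AC = (3, 8, -11)
i: 13·(-11) - (-29)·8 = -143 - (-232) = 89
j: (-29)·3 - (-18)·(-11) = -87 - 198 = -285
k: (-18)·8 - 13·3 = -144 - 39 = -183
AB × AC = (89, -285, -183)

(89, -285, -183)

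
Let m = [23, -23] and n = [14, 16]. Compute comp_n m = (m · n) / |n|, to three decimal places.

m · n = 23·14 + (-23)·16 = 322 - 368 = -46
|n| = √(196 + 256) = √452 ≈ 21.2603
comp_n m = -46 / √452 ≈ -2.164

-2.164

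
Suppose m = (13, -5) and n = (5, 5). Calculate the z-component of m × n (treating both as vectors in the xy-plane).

13·5 - (-5)·5 = 65 - (-25) = 90

90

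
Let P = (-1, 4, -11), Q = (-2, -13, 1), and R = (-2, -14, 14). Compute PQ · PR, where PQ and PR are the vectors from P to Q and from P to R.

607

PQ = Q − P = (-1, -17, 12)
PR = R − P = (-1, -18, 25)
PQ · PR = (-1)·(-1) + (-17)·(-18) + 12·25 = 1 + 306 + 300 = 607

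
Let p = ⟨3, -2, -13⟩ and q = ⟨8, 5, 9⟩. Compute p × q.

i: (-2)·9 - (-13)·5 = -18 - (-65) = 47
j: (-13)·8 - 3·9 = -104 - 27 = -131
k: 3·5 - (-2)·8 = 15 - (-16) = 31
p × q = (47, -131, 31)

(47, -131, 31)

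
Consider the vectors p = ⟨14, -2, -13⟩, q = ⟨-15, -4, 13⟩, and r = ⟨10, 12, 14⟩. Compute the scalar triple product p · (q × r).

-1828

q × r:
i: (-4)·14 - 13·12 = -56 - 156 = -212
j: 13·10 - (-15)·14 = 130 - (-210) = 340
k: (-15)·12 - (-4)·10 = -180 - (-40) = -140
q × r = (-212, 340, -140)
p · (q × r) = 14·(-212) + (-2)·340 + (-13)·(-140) = -2968 - 680 + 1820 = -1828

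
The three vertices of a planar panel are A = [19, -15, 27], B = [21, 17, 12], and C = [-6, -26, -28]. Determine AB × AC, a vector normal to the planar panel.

AB = (2, 32, -15)
AC = (-25, -11, -55)
i: 32·(-55) - (-15)·(-11) = -1760 - 165 = -1925
j: (-15)·(-25) - 2·(-55) = 375 - (-110) = 485
k: 2·(-11) - 32·(-25) = -22 - (-800) = 778
AB × AC = (-1925, 485, 778)

(-1925, 485, 778)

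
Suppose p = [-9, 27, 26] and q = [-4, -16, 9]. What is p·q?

-162

p · q = (-9)·(-4) + 27·(-16) + 26·9 = 36 - 432 + 234 = -162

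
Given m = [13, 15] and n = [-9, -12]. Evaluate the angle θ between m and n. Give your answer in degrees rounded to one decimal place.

176.0

m · n = 13·(-9) + 15·(-12) = -117 - 180 = -297
|m|² = 169 + 225 = 394,  |m| = √394 ≈ 19.849433
|n|² = 81 + 144 = 225,  |n| = √225 ≈ 15.000000
cos θ = -297 / (19.849433 · 15.000000) ≈ -0.99751
θ = arccos(-0.99751) ≈ 176.0°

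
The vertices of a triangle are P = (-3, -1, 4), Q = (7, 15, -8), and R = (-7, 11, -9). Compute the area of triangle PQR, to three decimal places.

131.943

PQ = (10, 16, -12),  PR = (-4, 12, -13)
i: 16·(-13) - (-12)·12 = -208 - (-144) = -64
j: (-12)·(-4) - 10·(-13) = 48 - (-130) = 178
k: 10·12 - 16·(-4) = 120 - (-64) = 184
PQ × PR = (-64, 178, 184)
|PQ × PR| = √69636 ≈ 263.8863
area = ½ · 263.8863 ≈ 131.943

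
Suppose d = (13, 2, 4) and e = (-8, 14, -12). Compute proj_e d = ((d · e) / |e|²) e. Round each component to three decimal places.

(2.455, -4.297, 3.683)

d · e = 13·(-8) + 2·14 + 4·(-12) = -104 + 28 - 48 = -124
|e|² = 64 + 196 + 144 = 404
proj_e d = (-124/404) · (-8, 14, -12) ≈ (2.455, -4.297, 3.683)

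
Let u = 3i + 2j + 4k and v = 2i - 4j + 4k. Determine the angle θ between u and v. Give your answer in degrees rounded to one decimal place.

64.3

u · v = 3·2 + 2·(-4) + 4·4 = 6 - 8 + 16 = 14
|u|² = 9 + 4 + 16 = 29,  |u| = √29 ≈ 5.385165
|v|² = 4 + 16 + 16 = 36,  |v| = √36 ≈ 6.000000
cos θ = 14 / (5.385165 · 6.000000) ≈ 0.43329
θ = arccos(0.43329) ≈ 64.3°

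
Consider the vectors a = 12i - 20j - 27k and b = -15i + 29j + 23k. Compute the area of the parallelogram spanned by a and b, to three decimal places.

351.104

i: (-20)·23 - (-27)·29 = -460 - (-783) = 323
j: (-27)·(-15) - 12·23 = 405 - 276 = 129
k: 12·29 - (-20)·(-15) = 348 - 300 = 48
a × b = (323, 129, 48)
|a × b| = √(323² + 129² + 48²) = √123274 ≈ 351.1040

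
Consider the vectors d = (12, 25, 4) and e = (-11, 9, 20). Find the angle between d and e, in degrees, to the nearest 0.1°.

75.4

d · e = 12·(-11) + 25·9 + 4·20 = -132 + 225 + 80 = 173
|d|² = 144 + 625 + 16 = 785,  |d| = √785 ≈ 28.017851
|e|² = 121 + 81 + 400 = 602,  |e| = √602 ≈ 24.535688
cos θ = 173 / (28.017851 · 24.535688) ≈ 0.25166
θ = arccos(0.25166) ≈ 75.4°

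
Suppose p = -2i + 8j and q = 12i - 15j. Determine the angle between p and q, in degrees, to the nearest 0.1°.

p · q = (-2)·12 + 8·(-15) = -24 - 120 = -144
|p|² = 4 + 64 = 68,  |p| = √68 ≈ 8.246211
|q|² = 144 + 225 = 369,  |q| = √369 ≈ 19.209373
cos θ = -144 / (8.246211 · 19.209373) ≈ -0.90906
θ = arccos(-0.90906) ≈ 155.4°

155.4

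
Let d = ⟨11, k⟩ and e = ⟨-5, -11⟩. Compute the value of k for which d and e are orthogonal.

-5

d · e = 11·(-5) + k·(-11) = -55 - 11k
Set equal to 0: -11k = 55, so k = -5.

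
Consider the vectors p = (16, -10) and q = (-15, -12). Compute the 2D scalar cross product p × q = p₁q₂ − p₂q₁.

-342

16·(-12) - (-10)·(-15) = -192 - 150 = -342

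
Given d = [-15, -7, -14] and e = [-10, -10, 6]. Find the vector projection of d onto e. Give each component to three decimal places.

(-5.763, -5.763, 3.458)

d · e = (-15)·(-10) + (-7)·(-10) + (-14)·6 = 150 + 70 - 84 = 136
|e|² = 100 + 100 + 36 = 236
proj_e d = (136/236) · (-10, -10, 6) ≈ (-5.763, -5.763, 3.458)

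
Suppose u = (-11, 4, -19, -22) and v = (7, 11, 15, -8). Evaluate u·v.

-142

u · v = (-11)·7 + 4·11 + (-19)·15 + (-22)·(-8) = -77 + 44 - 285 + 176 = -142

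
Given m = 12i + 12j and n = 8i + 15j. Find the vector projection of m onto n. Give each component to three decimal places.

m · n = 12·8 + 12·15 = 96 + 180 = 276
|n|² = 64 + 225 = 289
proj_n m = (276/289) · (8, 15) ≈ (7.640, 14.325)

(7.640, 14.325)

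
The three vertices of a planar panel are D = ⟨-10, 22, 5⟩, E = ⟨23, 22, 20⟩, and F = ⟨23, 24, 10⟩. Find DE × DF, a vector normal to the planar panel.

(-30, 330, 66)

DE = (33, 0, 15)
DF = (33, 2, 5)
i: 0·5 - 15·2 = 0 - 30 = -30
j: 15·33 - 33·5 = 495 - 165 = 330
k: 33·2 - 0·33 = 66 - 0 = 66
DE × DF = (-30, 330, 66)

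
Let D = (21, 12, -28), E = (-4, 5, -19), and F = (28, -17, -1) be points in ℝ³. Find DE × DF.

DE = (-25, -7, 9)
DF = (7, -29, 27)
i: (-7)·27 - 9·(-29) = -189 - (-261) = 72
j: 9·7 - (-25)·27 = 63 - (-675) = 738
k: (-25)·(-29) - (-7)·7 = 725 - (-49) = 774
DE × DF = (72, 738, 774)

(72, 738, 774)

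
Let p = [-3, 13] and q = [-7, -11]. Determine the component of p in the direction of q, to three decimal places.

-9.357

p · q = (-3)·(-7) + 13·(-11) = 21 - 143 = -122
|q| = √(49 + 121) = √170 ≈ 13.0384
comp_q p = -122 / √170 ≈ -9.357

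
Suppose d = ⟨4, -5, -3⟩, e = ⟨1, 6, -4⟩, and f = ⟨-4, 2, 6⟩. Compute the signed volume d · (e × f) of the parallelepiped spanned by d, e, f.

48

e × f:
i: 6·6 - (-4)·2 = 36 - (-8) = 44
j: (-4)·(-4) - 1·6 = 16 - 6 = 10
k: 1·2 - 6·(-4) = 2 - (-24) = 26
e × f = (44, 10, 26)
d · (e × f) = 4·44 + (-5)·10 + (-3)·26 = 176 - 50 - 78 = 48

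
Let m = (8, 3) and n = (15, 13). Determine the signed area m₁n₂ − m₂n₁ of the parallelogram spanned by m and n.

59

8·13 - 3·15 = 104 - 45 = 59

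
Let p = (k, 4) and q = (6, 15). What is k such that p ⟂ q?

p · q = k·6 + 4·15 = 60 + 6k
Set equal to 0: 6k = -60, so k = -10.

-10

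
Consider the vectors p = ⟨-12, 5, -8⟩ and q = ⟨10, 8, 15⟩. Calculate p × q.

(139, 100, -146)

i: 5·15 - (-8)·8 = 75 - (-64) = 139
j: (-8)·10 - (-12)·15 = -80 - (-180) = 100
k: (-12)·8 - 5·10 = -96 - 50 = -146
p × q = (139, 100, -146)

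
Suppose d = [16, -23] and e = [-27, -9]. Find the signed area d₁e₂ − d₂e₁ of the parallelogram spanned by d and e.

16·(-9) - (-23)·(-27) = -144 - 621 = -765

-765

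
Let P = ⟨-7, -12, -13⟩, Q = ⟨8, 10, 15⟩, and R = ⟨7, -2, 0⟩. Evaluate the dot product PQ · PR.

794

PQ = Q − P = (15, 22, 28)
PR = R − P = (14, 10, 13)
PQ · PR = 15·14 + 22·10 + 28·13 = 210 + 220 + 364 = 794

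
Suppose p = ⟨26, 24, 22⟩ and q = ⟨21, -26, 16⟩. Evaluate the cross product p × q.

(956, 46, -1180)

i: 24·16 - 22·(-26) = 384 - (-572) = 956
j: 22·21 - 26·16 = 462 - 416 = 46
k: 26·(-26) - 24·21 = -676 - 504 = -1180
p × q = (956, 46, -1180)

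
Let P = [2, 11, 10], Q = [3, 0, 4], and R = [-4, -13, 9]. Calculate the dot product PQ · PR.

PQ = Q − P = (1, -11, -6)
PR = R − P = (-6, -24, -1)
PQ · PR = 1·(-6) + (-11)·(-24) + (-6)·(-1) = -6 + 264 + 6 = 264

264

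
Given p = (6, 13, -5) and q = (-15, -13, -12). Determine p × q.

i: 13·(-12) - (-5)·(-13) = -156 - 65 = -221
j: (-5)·(-15) - 6·(-12) = 75 - (-72) = 147
k: 6·(-13) - 13·(-15) = -78 - (-195) = 117
p × q = (-221, 147, 117)

(-221, 147, 117)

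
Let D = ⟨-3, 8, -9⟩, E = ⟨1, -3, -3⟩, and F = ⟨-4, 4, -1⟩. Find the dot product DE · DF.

DE = E − D = (4, -11, 6)
DF = F − D = (-1, -4, 8)
DE · DF = 4·(-1) + (-11)·(-4) + 6·8 = -4 + 44 + 48 = 88

88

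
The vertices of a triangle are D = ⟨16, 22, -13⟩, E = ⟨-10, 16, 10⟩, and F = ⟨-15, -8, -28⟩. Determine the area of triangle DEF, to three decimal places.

DE = (-26, -6, 23),  DF = (-31, -30, -15)
i: (-6)·(-15) - 23·(-30) = 90 - (-690) = 780
j: 23·(-31) - (-26)·(-15) = -713 - 390 = -1103
k: (-26)·(-30) - (-6)·(-31) = 780 - 186 = 594
DE × DF = (780, -1103, 594)
|DE × DF| = √2177845 ≈ 1475.7524
area = ½ · 1475.7524 ≈ 737.876

737.876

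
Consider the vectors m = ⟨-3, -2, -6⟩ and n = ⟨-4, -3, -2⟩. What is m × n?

i: (-2)·(-2) - (-6)·(-3) = 4 - 18 = -14
j: (-6)·(-4) - (-3)·(-2) = 24 - 6 = 18
k: (-3)·(-3) - (-2)·(-4) = 9 - 8 = 1
m × n = (-14, 18, 1)

(-14, 18, 1)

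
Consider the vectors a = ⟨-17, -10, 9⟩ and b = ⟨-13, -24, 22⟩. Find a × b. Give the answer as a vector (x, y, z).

(-4, 257, 278)

i: (-10)·22 - 9·(-24) = -220 - (-216) = -4
j: 9·(-13) - (-17)·22 = -117 - (-374) = 257
k: (-17)·(-24) - (-10)·(-13) = 408 - 130 = 278
a × b = (-4, 257, 278)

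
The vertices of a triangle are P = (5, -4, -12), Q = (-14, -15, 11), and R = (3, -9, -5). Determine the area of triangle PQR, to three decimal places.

PQ = (-19, -11, 23),  PR = (-2, -5, 7)
i: (-11)·7 - 23·(-5) = -77 - (-115) = 38
j: 23·(-2) - (-19)·7 = -46 - (-133) = 87
k: (-19)·(-5) - (-11)·(-2) = 95 - 22 = 73
PQ × PR = (38, 87, 73)
|PQ × PR| = √14342 ≈ 119.7581
area = ½ · 119.7581 ≈ 59.879

59.879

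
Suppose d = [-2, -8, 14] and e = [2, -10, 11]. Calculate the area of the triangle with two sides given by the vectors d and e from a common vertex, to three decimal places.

40.311

i: (-8)·11 - 14·(-10) = -88 - (-140) = 52
j: 14·2 - (-2)·11 = 28 - (-22) = 50
k: (-2)·(-10) - (-8)·2 = 20 - (-16) = 36
d × e = (52, 50, 36)
|d × e| = √(52² + 50² + 36²) = √6500 ≈ 80.6226
area = ½ · 80.6226 ≈ 40.311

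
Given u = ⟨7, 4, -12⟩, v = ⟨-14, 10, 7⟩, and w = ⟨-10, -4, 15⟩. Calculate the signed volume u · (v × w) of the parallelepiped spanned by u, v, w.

-66

v × w:
i: 10·15 - 7·(-4) = 150 - (-28) = 178
j: 7·(-10) - (-14)·15 = -70 - (-210) = 140
k: (-14)·(-4) - 10·(-10) = 56 - (-100) = 156
v × w = (178, 140, 156)
u · (v × w) = 7·178 + 4·140 + (-12)·156 = 1246 + 560 - 1872 = -66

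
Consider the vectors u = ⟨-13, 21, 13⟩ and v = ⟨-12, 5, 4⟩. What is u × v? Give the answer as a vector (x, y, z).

i: 21·4 - 13·5 = 84 - 65 = 19
j: 13·(-12) - (-13)·4 = -156 - (-52) = -104
k: (-13)·5 - 21·(-12) = -65 - (-252) = 187
u × v = (19, -104, 187)

(19, -104, 187)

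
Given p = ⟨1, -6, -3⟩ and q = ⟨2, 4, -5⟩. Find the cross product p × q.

i: (-6)·(-5) - (-3)·4 = 30 - (-12) = 42
j: (-3)·2 - 1·(-5) = -6 - (-5) = -1
k: 1·4 - (-6)·2 = 4 - (-12) = 16
p × q = (42, -1, 16)

(42, -1, 16)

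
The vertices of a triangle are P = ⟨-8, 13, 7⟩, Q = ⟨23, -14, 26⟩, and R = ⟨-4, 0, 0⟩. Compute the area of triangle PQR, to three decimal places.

PQ = (31, -27, 19),  PR = (4, -13, -7)
i: (-27)·(-7) - 19·(-13) = 189 - (-247) = 436
j: 19·4 - 31·(-7) = 76 - (-217) = 293
k: 31·(-13) - (-27)·4 = -403 - (-108) = -295
PQ × PR = (436, 293, -295)
|PQ × PR| = √362970 ≈ 602.4699
area = ½ · 602.4699 ≈ 301.235

301.235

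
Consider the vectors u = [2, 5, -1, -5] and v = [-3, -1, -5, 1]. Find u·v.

-11

u · v = 2·(-3) + 5·(-1) + (-1)·(-5) + (-5)·1 = -6 - 5 + 5 - 5 = -11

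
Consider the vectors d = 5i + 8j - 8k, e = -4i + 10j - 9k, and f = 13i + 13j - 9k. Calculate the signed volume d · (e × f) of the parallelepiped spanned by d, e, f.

367

e × f:
i: 10·(-9) - (-9)·13 = -90 - (-117) = 27
j: (-9)·13 - (-4)·(-9) = -117 - 36 = -153
k: (-4)·13 - 10·13 = -52 - 130 = -182
e × f = (27, -153, -182)
d · (e × f) = 5·27 + 8·(-153) + (-8)·(-182) = 135 - 1224 + 1456 = 367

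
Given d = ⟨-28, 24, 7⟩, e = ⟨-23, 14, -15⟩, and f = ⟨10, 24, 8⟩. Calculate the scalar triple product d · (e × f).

-17244

e × f:
i: 14·8 - (-15)·24 = 112 - (-360) = 472
j: (-15)·10 - (-23)·8 = -150 - (-184) = 34
k: (-23)·24 - 14·10 = -552 - 140 = -692
e × f = (472, 34, -692)
d · (e × f) = (-28)·472 + 24·34 + 7·(-692) = -13216 + 816 - 4844 = -17244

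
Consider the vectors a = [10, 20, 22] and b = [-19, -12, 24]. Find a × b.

i: 20·24 - 22·(-12) = 480 - (-264) = 744
j: 22·(-19) - 10·24 = -418 - 240 = -658
k: 10·(-12) - 20·(-19) = -120 - (-380) = 260
a × b = (744, -658, 260)

(744, -658, 260)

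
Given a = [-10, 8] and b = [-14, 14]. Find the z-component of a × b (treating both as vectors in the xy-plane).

(-10)·14 - 8·(-14) = -140 - (-112) = -28

-28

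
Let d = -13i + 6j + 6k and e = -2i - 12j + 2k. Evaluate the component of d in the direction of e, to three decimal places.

d · e = (-13)·(-2) + 6·(-12) + 6·2 = 26 - 72 + 12 = -34
|e| = √(4 + 144 + 4) = √152 ≈ 12.3288
comp_e d = -34 / √152 ≈ -2.758

-2.758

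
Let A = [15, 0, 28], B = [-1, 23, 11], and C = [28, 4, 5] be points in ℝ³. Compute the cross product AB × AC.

AB = (-16, 23, -17)
AC = (13, 4, -23)
i: 23·(-23) - (-17)·4 = -529 - (-68) = -461
j: (-17)·13 - (-16)·(-23) = -221 - 368 = -589
k: (-16)·4 - 23·13 = -64 - 299 = -363
AB × AC = (-461, -589, -363)

(-461, -589, -363)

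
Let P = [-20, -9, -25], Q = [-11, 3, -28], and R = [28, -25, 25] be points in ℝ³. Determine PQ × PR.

PQ = (9, 12, -3)
PR = (48, -16, 50)
i: 12·50 - (-3)·(-16) = 600 - 48 = 552
j: (-3)·48 - 9·50 = -144 - 450 = -594
k: 9·(-16) - 12·48 = -144 - 576 = -720
PQ × PR = (552, -594, -720)

(552, -594, -720)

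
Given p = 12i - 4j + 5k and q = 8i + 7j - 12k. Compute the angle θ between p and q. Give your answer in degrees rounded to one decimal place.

87.9

p · q = 12·8 + (-4)·7 + 5·(-12) = 96 - 28 - 60 = 8
|p|² = 144 + 16 + 25 = 185,  |p| = √185 ≈ 13.601471
|q|² = 64 + 49 + 144 = 257,  |q| = √257 ≈ 16.031220
cos θ = 8 / (13.601471 · 16.031220) ≈ 0.03669
θ = arccos(0.03669) ≈ 87.9°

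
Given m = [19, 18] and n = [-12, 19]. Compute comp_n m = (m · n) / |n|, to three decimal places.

m · n = 19·(-12) + 18·19 = -228 + 342 = 114
|n| = √(144 + 361) = √505 ≈ 22.4722
comp_n m = 114 / √505 ≈ 5.073

5.073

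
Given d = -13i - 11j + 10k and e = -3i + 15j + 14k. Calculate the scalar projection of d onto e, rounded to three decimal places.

d · e = (-13)·(-3) + (-11)·15 + 10·14 = 39 - 165 + 140 = 14
|e| = √(9 + 225 + 196) = √430 ≈ 20.7364
comp_e d = 14 / √430 ≈ 0.675

0.675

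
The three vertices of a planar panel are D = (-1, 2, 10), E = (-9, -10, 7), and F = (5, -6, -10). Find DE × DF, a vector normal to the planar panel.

DE = (-8, -12, -3)
DF = (6, -8, -20)
i: (-12)·(-20) - (-3)·(-8) = 240 - 24 = 216
j: (-3)·6 - (-8)·(-20) = -18 - 160 = -178
k: (-8)·(-8) - (-12)·6 = 64 - (-72) = 136
DE × DF = (216, -178, 136)

(216, -178, 136)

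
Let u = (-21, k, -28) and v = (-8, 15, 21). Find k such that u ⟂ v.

28

u · v = (-21)·(-8) + k·15 + (-28)·21 = -420 + 15k
Set equal to 0: 15k = 420, so k = 28.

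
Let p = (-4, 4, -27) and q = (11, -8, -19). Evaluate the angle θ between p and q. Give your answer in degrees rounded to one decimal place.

47.3

p · q = (-4)·11 + 4·(-8) + (-27)·(-19) = -44 - 32 + 513 = 437
|p|² = 16 + 16 + 729 = 761,  |p| = √761 ≈ 27.586228
|q|² = 121 + 64 + 361 = 546,  |q| = √546 ≈ 23.366643
cos θ = 437 / (27.586228 · 23.366643) ≈ 0.67794
θ = arccos(0.67794) ≈ 47.3°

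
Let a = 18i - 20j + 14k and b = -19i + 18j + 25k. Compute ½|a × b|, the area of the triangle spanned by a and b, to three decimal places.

i: (-20)·25 - 14·18 = -500 - 252 = -752
j: 14·(-19) - 18·25 = -266 - 450 = -716
k: 18·18 - (-20)·(-19) = 324 - 380 = -56
a × b = (-752, -716, -56)
|a × b| = √((-752)² + (-716)² + (-56)²) = √1081296 ≈ 1039.8538
area = ½ · 1039.8538 ≈ 519.927

519.927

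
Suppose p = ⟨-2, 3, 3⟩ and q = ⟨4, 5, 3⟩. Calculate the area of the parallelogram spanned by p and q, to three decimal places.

29.052

i: 3·3 - 3·5 = 9 - 15 = -6
j: 3·4 - (-2)·3 = 12 - (-6) = 18
k: (-2)·5 - 3·4 = -10 - 12 = -22
p × q = (-6, 18, -22)
|p × q| = √((-6)² + 18² + (-22)²) = √844 ≈ 29.0517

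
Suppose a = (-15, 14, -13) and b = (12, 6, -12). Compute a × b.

i: 14·(-12) - (-13)·6 = -168 - (-78) = -90
j: (-13)·12 - (-15)·(-12) = -156 - 180 = -336
k: (-15)·6 - 14·12 = -90 - 168 = -258
a × b = (-90, -336, -258)

(-90, -336, -258)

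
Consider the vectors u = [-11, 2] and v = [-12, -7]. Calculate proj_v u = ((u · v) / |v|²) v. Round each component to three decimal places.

u · v = (-11)·(-12) + 2·(-7) = 132 - 14 = 118
|v|² = 144 + 49 = 193
proj_v u = (118/193) · (-12, -7) ≈ (-7.337, -4.280)

(-7.337, -4.280)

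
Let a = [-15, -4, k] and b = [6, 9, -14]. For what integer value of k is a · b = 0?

a · b = (-15)·6 + (-4)·9 + k·(-14) = -126 - 14k
Set equal to 0: -14k = 126, so k = -9.

-9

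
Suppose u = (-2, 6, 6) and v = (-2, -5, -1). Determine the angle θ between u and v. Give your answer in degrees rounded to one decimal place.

u · v = (-2)·(-2) + 6·(-5) + 6·(-1) = 4 - 30 - 6 = -32
|u|² = 4 + 36 + 36 = 76,  |u| = √76 ≈ 8.717798
|v|² = 4 + 25 + 1 = 30,  |v| = √30 ≈ 5.477226
cos θ = -32 / (8.717798 · 5.477226) ≈ -0.67017
θ = arccos(-0.67017) ≈ 132.1°

132.1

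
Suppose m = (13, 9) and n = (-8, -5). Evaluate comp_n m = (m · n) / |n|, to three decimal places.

m · n = 13·(-8) + 9·(-5) = -104 - 45 = -149
|n| = √(64 + 25) = √89 ≈ 9.4340
comp_n m = -149 / √89 ≈ -15.794

-15.794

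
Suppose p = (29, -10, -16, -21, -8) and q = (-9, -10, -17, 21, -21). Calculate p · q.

p · q = 29·(-9) + (-10)·(-10) + (-16)·(-17) + (-21)·21 + (-8)·(-21) = -261 + 100 + 272 - 441 + 168 = -162

-162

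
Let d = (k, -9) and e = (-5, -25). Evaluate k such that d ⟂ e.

45

d · e = k·(-5) + (-9)·(-25) = 225 - 5k
Set equal to 0: -5k = -225, so k = 45.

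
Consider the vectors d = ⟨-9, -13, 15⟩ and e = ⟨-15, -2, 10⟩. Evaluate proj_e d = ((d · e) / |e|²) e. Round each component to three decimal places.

(-14.179, -1.891, 9.453)

d · e = (-9)·(-15) + (-13)·(-2) + 15·10 = 135 + 26 + 150 = 311
|e|² = 225 + 4 + 100 = 329
proj_e d = (311/329) · (-15, -2, 10) ≈ (-14.179, -1.891, 9.453)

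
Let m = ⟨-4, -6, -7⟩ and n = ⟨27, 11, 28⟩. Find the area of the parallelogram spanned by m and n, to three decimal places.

i: (-6)·28 - (-7)·11 = -168 - (-77) = -91
j: (-7)·27 - (-4)·28 = -189 - (-112) = -77
k: (-4)·11 - (-6)·27 = -44 - (-162) = 118
m × n = (-91, -77, 118)
|m × n| = √((-91)² + (-77)² + 118²) = √28134 ≈ 167.7319

167.732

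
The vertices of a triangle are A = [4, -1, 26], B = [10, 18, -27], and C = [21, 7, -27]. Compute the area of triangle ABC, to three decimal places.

AB = (6, 19, -53),  AC = (17, 8, -53)
i: 19·(-53) - (-53)·8 = -1007 - (-424) = -583
j: (-53)·17 - 6·(-53) = -901 - (-318) = -583
k: 6·8 - 19·17 = 48 - 323 = -275
AB × AC = (-583, -583, -275)
|AB × AC| = √755403 ≈ 869.1392
area = ½ · 869.1392 ≈ 434.570

434.570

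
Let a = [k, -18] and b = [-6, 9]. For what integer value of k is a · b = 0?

a · b = k·(-6) + (-18)·9 = -162 - 6k
Set equal to 0: -6k = 162, so k = -27.

-27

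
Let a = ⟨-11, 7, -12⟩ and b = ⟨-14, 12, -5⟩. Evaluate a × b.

i: 7·(-5) - (-12)·12 = -35 - (-144) = 109
j: (-12)·(-14) - (-11)·(-5) = 168 - 55 = 113
k: (-11)·12 - 7·(-14) = -132 - (-98) = -34
a × b = (109, 113, -34)

(109, 113, -34)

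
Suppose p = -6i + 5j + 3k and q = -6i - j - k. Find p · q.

p · q = (-6)·(-6) + 5·(-1) + 3·(-1) = 36 - 5 - 3 = 28

28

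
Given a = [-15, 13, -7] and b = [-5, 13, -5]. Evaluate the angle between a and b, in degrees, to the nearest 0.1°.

a · b = (-15)·(-5) + 13·13 + (-7)·(-5) = 75 + 169 + 35 = 279
|a|² = 225 + 169 + 49 = 443,  |a| = √443 ≈ 21.047565
|b|² = 25 + 169 + 25 = 219,  |b| = √219 ≈ 14.798649
cos θ = 279 / (21.047565 · 14.798649) ≈ 0.89574
θ = arccos(0.89574) ≈ 26.4°

26.4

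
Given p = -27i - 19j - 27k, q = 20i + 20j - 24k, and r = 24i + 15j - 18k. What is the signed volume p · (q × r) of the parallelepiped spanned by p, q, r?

8964

q × r:
i: 20·(-18) - (-24)·15 = -360 - (-360) = 0
j: (-24)·24 - 20·(-18) = -576 - (-360) = -216
k: 20·15 - 20·24 = 300 - 480 = -180
q × r = (0, -216, -180)
p · (q × r) = (-27)·0 + (-19)·(-216) + (-27)·(-180) = 0 + 4104 + 4860 = 8964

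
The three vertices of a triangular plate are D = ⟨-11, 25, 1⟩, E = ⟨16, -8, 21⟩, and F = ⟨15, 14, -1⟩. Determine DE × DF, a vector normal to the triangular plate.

(286, 574, 561)

DE = (27, -33, 20)
DF = (26, -11, -2)
i: (-33)·(-2) - 20·(-11) = 66 - (-220) = 286
j: 20·26 - 27·(-2) = 520 - (-54) = 574
k: 27·(-11) - (-33)·26 = -297 - (-858) = 561
DE × DF = (286, 574, 561)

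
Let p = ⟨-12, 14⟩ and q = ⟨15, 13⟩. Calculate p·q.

p · q = (-12)·15 + 14·13 = -180 + 182 = 2

2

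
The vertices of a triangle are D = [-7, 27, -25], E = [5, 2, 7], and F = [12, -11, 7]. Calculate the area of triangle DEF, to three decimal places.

DE = (12, -25, 32),  DF = (19, -38, 32)
i: (-25)·32 - 32·(-38) = -800 - (-1216) = 416
j: 32·19 - 12·32 = 608 - 384 = 224
k: 12·(-38) - (-25)·19 = -456 - (-475) = 19
DE × DF = (416, 224, 19)
|DE × DF| = √223593 ≈ 472.8562
area = ½ · 472.8562 ≈ 236.428

236.428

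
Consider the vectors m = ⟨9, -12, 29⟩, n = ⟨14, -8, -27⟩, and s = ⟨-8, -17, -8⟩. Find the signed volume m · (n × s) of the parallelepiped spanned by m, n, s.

n × s:
i: (-8)·(-8) - (-27)·(-17) = 64 - 459 = -395
j: (-27)·(-8) - 14·(-8) = 216 - (-112) = 328
k: 14·(-17) - (-8)·(-8) = -238 - 64 = -302
n × s = (-395, 328, -302)
m · (n × s) = 9·(-395) + (-12)·328 + 29·(-302) = -3555 - 3936 - 8758 = -16249

-16249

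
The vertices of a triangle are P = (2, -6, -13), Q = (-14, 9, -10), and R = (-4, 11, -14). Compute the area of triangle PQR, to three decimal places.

PQ = (-16, 15, 3),  PR = (-6, 17, -1)
i: 15·(-1) - 3·17 = -15 - 51 = -66
j: 3·(-6) - (-16)·(-1) = -18 - 16 = -34
k: (-16)·17 - 15·(-6) = -272 - (-90) = -182
PQ × PR = (-66, -34, -182)
|PQ × PR| = √38636 ≈ 196.5604
area = ½ · 196.5604 ≈ 98.280

98.280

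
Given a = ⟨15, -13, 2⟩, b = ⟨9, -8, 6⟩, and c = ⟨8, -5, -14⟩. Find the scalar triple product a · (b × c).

-94

b × c:
i: (-8)·(-14) - 6·(-5) = 112 - (-30) = 142
j: 6·8 - 9·(-14) = 48 - (-126) = 174
k: 9·(-5) - (-8)·8 = -45 - (-64) = 19
b × c = (142, 174, 19)
a · (b × c) = 15·142 + (-13)·174 + 2·19 = 2130 - 2262 + 38 = -94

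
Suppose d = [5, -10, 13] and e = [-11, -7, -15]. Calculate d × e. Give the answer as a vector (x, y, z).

i: (-10)·(-15) - 13·(-7) = 150 - (-91) = 241
j: 13·(-11) - 5·(-15) = -143 - (-75) = -68
k: 5·(-7) - (-10)·(-11) = -35 - 110 = -145
d × e = (241, -68, -145)

(241, -68, -145)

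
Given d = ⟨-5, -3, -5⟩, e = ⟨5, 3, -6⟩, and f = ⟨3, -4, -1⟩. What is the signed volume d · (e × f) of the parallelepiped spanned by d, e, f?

319

e × f:
i: 3·(-1) - (-6)·(-4) = -3 - 24 = -27
j: (-6)·3 - 5·(-1) = -18 - (-5) = -13
k: 5·(-4) - 3·3 = -20 - 9 = -29
e × f = (-27, -13, -29)
d · (e × f) = (-5)·(-27) + (-3)·(-13) + (-5)·(-29) = 135 + 39 + 145 = 319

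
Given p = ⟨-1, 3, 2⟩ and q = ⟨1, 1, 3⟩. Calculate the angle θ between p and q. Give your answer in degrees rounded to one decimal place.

p · q = (-1)·1 + 3·1 + 2·3 = -1 + 3 + 6 = 8
|p|² = 1 + 9 + 4 = 14,  |p| = √14 ≈ 3.741657
|q|² = 1 + 1 + 9 = 11,  |q| = √11 ≈ 3.316625
cos θ = 8 / (3.741657 · 3.316625) ≈ 0.64466
θ = arccos(0.64466) ≈ 49.9°

49.9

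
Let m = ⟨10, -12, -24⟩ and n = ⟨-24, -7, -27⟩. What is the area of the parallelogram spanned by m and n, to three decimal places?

i: (-12)·(-27) - (-24)·(-7) = 324 - 168 = 156
j: (-24)·(-24) - 10·(-27) = 576 - (-270) = 846
k: 10·(-7) - (-12)·(-24) = -70 - 288 = -358
m × n = (156, 846, -358)
|m × n| = √(156² + 846² + (-358)²) = √868216 ≈ 931.7811

931.781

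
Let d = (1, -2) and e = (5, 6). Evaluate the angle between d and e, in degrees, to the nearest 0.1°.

113.6

d · e = 1·5 + (-2)·6 = 5 - 12 = -7
|d|² = 1 + 4 = 5,  |d| = √5 ≈ 2.236068
|e|² = 25 + 36 = 61,  |e| = √61 ≈ 7.810250
cos θ = -7 / (2.236068 · 7.810250) ≈ -0.40082
θ = arccos(-0.40082) ≈ 113.6°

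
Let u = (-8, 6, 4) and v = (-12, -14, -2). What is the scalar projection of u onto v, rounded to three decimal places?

u · v = (-8)·(-12) + 6·(-14) + 4·(-2) = 96 - 84 - 8 = 4
|v| = √(144 + 196 + 4) = √344 ≈ 18.5472
comp_v u = 4 / √344 ≈ 0.216

0.216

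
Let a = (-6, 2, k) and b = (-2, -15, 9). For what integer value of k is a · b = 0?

a · b = (-6)·(-2) + 2·(-15) + k·9 = -18 + 9k
Set equal to 0: 9k = 18, so k = 2.

2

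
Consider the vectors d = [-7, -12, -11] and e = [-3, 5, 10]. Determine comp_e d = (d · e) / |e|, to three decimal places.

d · e = (-7)·(-3) + (-12)·5 + (-11)·10 = 21 - 60 - 110 = -149
|e| = √(9 + 25 + 100) = √134 ≈ 11.5758
comp_e d = -149 / √134 ≈ -12.872

-12.872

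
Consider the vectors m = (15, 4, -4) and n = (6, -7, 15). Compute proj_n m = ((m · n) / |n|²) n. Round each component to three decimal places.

m · n = 15·6 + 4·(-7) + (-4)·15 = 90 - 28 - 60 = 2
|n|² = 36 + 49 + 225 = 310
proj_n m = (2/310) · (6, -7, 15) ≈ (0.039, -0.045, 0.097)

(0.039, -0.045, 0.097)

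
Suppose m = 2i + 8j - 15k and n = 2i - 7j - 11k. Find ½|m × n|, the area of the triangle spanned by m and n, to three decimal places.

97.741

i: 8·(-11) - (-15)·(-7) = -88 - 105 = -193
j: (-15)·2 - 2·(-11) = -30 - (-22) = -8
k: 2·(-7) - 8·2 = -14 - 16 = -30
m × n = (-193, -8, -30)
|m × n| = √((-193)² + (-8)² + (-30)²) = √38213 ≈ 195.4815
area = ½ · 195.4815 ≈ 97.741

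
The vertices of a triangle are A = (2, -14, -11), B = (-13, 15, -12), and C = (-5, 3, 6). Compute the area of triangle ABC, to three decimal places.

287.858

AB = (-15, 29, -1),  AC = (-7, 17, 17)
i: 29·17 - (-1)·17 = 493 - (-17) = 510
j: (-1)·(-7) - (-15)·17 = 7 - (-255) = 262
k: (-15)·17 - 29·(-7) = -255 - (-203) = -52
AB × AC = (510, 262, -52)
|AB × AC| = √331448 ≈ 575.7152
area = ½ · 575.7152 ≈ 287.858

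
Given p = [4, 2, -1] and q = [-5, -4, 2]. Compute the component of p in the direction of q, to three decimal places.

p · q = 4·(-5) + 2·(-4) + (-1)·2 = -20 - 8 - 2 = -30
|q| = √(25 + 16 + 4) = √45 ≈ 6.7082
comp_q p = -30 / √45 ≈ -4.472

-4.472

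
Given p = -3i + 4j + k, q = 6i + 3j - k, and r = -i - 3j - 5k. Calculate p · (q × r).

q × r:
i: 3·(-5) - (-1)·(-3) = -15 - 3 = -18
j: (-1)·(-1) - 6·(-5) = 1 - (-30) = 31
k: 6·(-3) - 3·(-1) = -18 - (-3) = -15
q × r = (-18, 31, -15)
p · (q × r) = (-3)·(-18) + 4·31 + 1·(-15) = 54 + 124 - 15 = 163

163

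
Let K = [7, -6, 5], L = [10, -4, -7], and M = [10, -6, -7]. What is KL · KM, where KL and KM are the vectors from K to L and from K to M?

153

KL = L − K = (3, 2, -12)
KM = M − K = (3, 0, -12)
KL · KM = 3·3 + 2·0 + (-12)·(-12) = 9 + 0 + 144 = 153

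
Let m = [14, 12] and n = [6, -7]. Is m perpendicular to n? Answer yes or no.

m · n = 14·6 + 12·(-7) = 84 - 84 = 0
Zero, so the vectors are orthogonal.

yes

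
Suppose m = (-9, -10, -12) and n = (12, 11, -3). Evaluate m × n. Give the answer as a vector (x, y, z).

(162, -171, 21)

i: (-10)·(-3) - (-12)·11 = 30 - (-132) = 162
j: (-12)·12 - (-9)·(-3) = -144 - 27 = -171
k: (-9)·11 - (-10)·12 = -99 - (-120) = 21
m × n = (162, -171, 21)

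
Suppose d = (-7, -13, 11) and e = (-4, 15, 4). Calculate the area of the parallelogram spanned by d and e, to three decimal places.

i: (-13)·4 - 11·15 = -52 - 165 = -217
j: 11·(-4) - (-7)·4 = -44 - (-28) = -16
k: (-7)·15 - (-13)·(-4) = -105 - 52 = -157
d × e = (-217, -16, -157)
|d × e| = √((-217)² + (-16)² + (-157)²) = √71994 ≈ 268.3170

268.317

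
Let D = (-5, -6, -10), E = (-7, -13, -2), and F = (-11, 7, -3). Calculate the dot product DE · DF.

-23

DE = E − D = (-2, -7, 8)
DF = F − D = (-6, 13, 7)
DE · DF = (-2)·(-6) + (-7)·13 + 8·7 = 12 - 91 + 56 = -23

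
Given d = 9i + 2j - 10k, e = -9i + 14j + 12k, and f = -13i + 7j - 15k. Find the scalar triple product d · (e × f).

e × f:
i: 14·(-15) - 12·7 = -210 - 84 = -294
j: 12·(-13) - (-9)·(-15) = -156 - 135 = -291
k: (-9)·7 - 14·(-13) = -63 - (-182) = 119
e × f = (-294, -291, 119)
d · (e × f) = 9·(-294) + 2·(-291) + (-10)·119 = -2646 - 582 - 1190 = -4418

-4418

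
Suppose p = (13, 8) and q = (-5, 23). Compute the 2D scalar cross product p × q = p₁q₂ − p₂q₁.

339

13·23 - 8·(-5) = 299 - (-40) = 339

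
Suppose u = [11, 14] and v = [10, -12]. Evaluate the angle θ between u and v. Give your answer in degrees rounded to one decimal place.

102.0

u · v = 11·10 + 14·(-12) = 110 - 168 = -58
|u|² = 121 + 196 = 317,  |u| = √317 ≈ 17.804494
|v|² = 100 + 144 = 244,  |v| = √244 ≈ 15.620499
cos θ = -58 / (17.804494 · 15.620499) ≈ -0.20855
θ = arccos(-0.20855) ≈ 102.0°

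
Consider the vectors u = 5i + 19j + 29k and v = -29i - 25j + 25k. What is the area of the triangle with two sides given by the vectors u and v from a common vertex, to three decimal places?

i: 19·25 - 29·(-25) = 475 - (-725) = 1200
j: 29·(-29) - 5·25 = -841 - 125 = -966
k: 5·(-25) - 19·(-29) = -125 - (-551) = 426
u × v = (1200, -966, 426)
|u × v| = √(1200² + (-966)² + 426²) = √2554632 ≈ 1598.3216
area = ½ · 1598.3216 ≈ 799.161

799.161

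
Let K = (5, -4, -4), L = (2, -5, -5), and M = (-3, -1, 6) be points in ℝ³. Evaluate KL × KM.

(-7, 38, -17)

KL = (-3, -1, -1)
KM = (-8, 3, 10)
i: (-1)·10 - (-1)·3 = -10 - (-3) = -7
j: (-1)·(-8) - (-3)·10 = 8 - (-30) = 38
k: (-3)·3 - (-1)·(-8) = -9 - 8 = -17
KL × KM = (-7, 38, -17)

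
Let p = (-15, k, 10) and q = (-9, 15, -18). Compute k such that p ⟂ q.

3

p · q = (-15)·(-9) + k·15 + 10·(-18) = -45 + 15k
Set equal to 0: 15k = 45, so k = 3.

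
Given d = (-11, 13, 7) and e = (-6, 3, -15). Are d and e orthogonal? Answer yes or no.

d · e = (-11)·(-6) + 13·3 + 7·(-15) = 66 + 39 - 105 = 0
Zero, so the vectors are orthogonal.

yes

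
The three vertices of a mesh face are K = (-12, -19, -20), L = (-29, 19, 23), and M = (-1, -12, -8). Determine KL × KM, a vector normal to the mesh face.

(155, 677, -537)

KL = (-17, 38, 43)
KM = (11, 7, 12)
i: 38·12 - 43·7 = 456 - 301 = 155
j: 43·11 - (-17)·12 = 473 - (-204) = 677
k: (-17)·7 - 38·11 = -119 - 418 = -537
KL × KM = (155, 677, -537)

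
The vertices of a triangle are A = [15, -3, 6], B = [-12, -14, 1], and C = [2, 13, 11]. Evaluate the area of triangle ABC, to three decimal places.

304.651

AB = (-27, -11, -5),  AC = (-13, 16, 5)
i: (-11)·5 - (-5)·16 = -55 - (-80) = 25
j: (-5)·(-13) - (-27)·5 = 65 - (-135) = 200
k: (-27)·16 - (-11)·(-13) = -432 - 143 = -575
AB × AC = (25, 200, -575)
|AB × AC| = √371250 ≈ 609.3029
area = ½ · 609.3029 ≈ 304.651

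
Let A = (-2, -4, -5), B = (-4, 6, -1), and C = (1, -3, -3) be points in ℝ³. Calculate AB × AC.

(16, 16, -32)

AB = (-2, 10, 4)
AC = (3, 1, 2)
i: 10·2 - 4·1 = 20 - 4 = 16
j: 4·3 - (-2)·2 = 12 - (-4) = 16
k: (-2)·1 - 10·3 = -2 - 30 = -32
AB × AC = (16, 16, -32)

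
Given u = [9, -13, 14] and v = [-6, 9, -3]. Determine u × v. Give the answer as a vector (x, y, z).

i: (-13)·(-3) - 14·9 = 39 - 126 = -87
j: 14·(-6) - 9·(-3) = -84 - (-27) = -57
k: 9·9 - (-13)·(-6) = 81 - 78 = 3
u × v = (-87, -57, 3)

(-87, -57, 3)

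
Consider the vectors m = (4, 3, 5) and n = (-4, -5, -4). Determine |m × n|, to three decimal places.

i: 3·(-4) - 5·(-5) = -12 - (-25) = 13
j: 5·(-4) - 4·(-4) = -20 - (-16) = -4
k: 4·(-5) - 3·(-4) = -20 - (-12) = -8
m × n = (13, -4, -8)
|m × n| = √(13² + (-4)² + (-8)²) = √249 ≈ 15.7797

15.780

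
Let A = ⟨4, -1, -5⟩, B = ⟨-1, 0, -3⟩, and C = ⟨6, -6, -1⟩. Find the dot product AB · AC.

-7

AB = B − A = (-5, 1, 2)
AC = C − A = (2, -5, 4)
AB · AC = (-5)·2 + 1·(-5) + 2·4 = -10 - 5 + 8 = -7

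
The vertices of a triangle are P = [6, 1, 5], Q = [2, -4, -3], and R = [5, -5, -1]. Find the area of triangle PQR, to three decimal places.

PQ = (-4, -5, -8),  PR = (-1, -6, -6)
i: (-5)·(-6) - (-8)·(-6) = 30 - 48 = -18
j: (-8)·(-1) - (-4)·(-6) = 8 - 24 = -16
k: (-4)·(-6) - (-5)·(-1) = 24 - 5 = 19
PQ × PR = (-18, -16, 19)
|PQ × PR| = √941 ≈ 30.6757
area = ½ · 30.6757 ≈ 15.338

15.338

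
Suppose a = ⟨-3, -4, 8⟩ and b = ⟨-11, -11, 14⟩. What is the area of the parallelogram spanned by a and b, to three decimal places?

57.105

i: (-4)·14 - 8·(-11) = -56 - (-88) = 32
j: 8·(-11) - (-3)·14 = -88 - (-42) = -46
k: (-3)·(-11) - (-4)·(-11) = 33 - 44 = -11
a × b = (32, -46, -11)
|a × b| = √(32² + (-46)² + (-11)²) = √3261 ≈ 57.1052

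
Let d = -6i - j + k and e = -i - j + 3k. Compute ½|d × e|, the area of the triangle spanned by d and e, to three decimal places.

i: (-1)·3 - 1·(-1) = -3 - (-1) = -2
j: 1·(-1) - (-6)·3 = -1 - (-18) = 17
k: (-6)·(-1) - (-1)·(-1) = 6 - 1 = 5
d × e = (-2, 17, 5)
|d × e| = √((-2)² + 17² + 5²) = √318 ≈ 17.8326
area = ½ · 17.8326 ≈ 8.916

8.916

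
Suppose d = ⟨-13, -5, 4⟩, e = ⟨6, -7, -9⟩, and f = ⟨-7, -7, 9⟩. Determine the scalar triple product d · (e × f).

1229

e × f:
i: (-7)·9 - (-9)·(-7) = -63 - 63 = -126
j: (-9)·(-7) - 6·9 = 63 - 54 = 9
k: 6·(-7) - (-7)·(-7) = -42 - 49 = -91
e × f = (-126, 9, -91)
d · (e × f) = (-13)·(-126) + (-5)·9 + 4·(-91) = 1638 - 45 - 364 = 1229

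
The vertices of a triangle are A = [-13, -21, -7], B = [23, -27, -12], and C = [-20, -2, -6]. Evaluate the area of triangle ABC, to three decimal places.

324.070

AB = (36, -6, -5),  AC = (-7, 19, 1)
i: (-6)·1 - (-5)·19 = -6 - (-95) = 89
j: (-5)·(-7) - 36·1 = 35 - 36 = -1
k: 36·19 - (-6)·(-7) = 684 - 42 = 642
AB × AC = (89, -1, 642)
|AB × AC| = √420086 ≈ 648.1404
area = ½ · 648.1404 ≈ 324.070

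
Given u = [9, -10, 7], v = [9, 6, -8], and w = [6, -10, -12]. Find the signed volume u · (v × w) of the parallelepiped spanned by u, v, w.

-2850

v × w:
i: 6·(-12) - (-8)·(-10) = -72 - 80 = -152
j: (-8)·6 - 9·(-12) = -48 - (-108) = 60
k: 9·(-10) - 6·6 = -90 - 36 = -126
v × w = (-152, 60, -126)
u · (v × w) = 9·(-152) + (-10)·60 + 7·(-126) = -1368 - 600 - 882 = -2850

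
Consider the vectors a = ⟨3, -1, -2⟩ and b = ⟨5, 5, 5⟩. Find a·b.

a · b = 3·5 + (-1)·5 + (-2)·5 = 15 - 5 - 10 = 0

0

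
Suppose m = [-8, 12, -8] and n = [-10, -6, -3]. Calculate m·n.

32

m · n = (-8)·(-10) + 12·(-6) + (-8)·(-3) = 80 - 72 + 24 = 32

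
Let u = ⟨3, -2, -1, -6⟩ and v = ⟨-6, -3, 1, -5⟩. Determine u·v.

17

u · v = 3·(-6) + (-2)·(-3) + (-1)·1 + (-6)·(-5) = -18 + 6 - 1 + 30 = 17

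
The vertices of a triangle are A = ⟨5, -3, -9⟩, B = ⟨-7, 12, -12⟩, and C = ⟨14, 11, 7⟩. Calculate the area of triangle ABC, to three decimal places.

AB = (-12, 15, -3),  AC = (9, 14, 16)
i: 15·16 - (-3)·14 = 240 - (-42) = 282
j: (-3)·9 - (-12)·16 = -27 - (-192) = 165
k: (-12)·14 - 15·9 = -168 - 135 = -303
AB × AC = (282, 165, -303)
|AB × AC| = √198558 ≈ 445.5985
area = ½ · 445.5985 ≈ 222.799

222.799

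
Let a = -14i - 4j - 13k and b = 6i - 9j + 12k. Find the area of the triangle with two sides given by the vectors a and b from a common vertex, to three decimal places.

120.234

i: (-4)·12 - (-13)·(-9) = -48 - 117 = -165
j: (-13)·6 - (-14)·12 = -78 - (-168) = 90
k: (-14)·(-9) - (-4)·6 = 126 - (-24) = 150
a × b = (-165, 90, 150)
|a × b| = √((-165)² + 90² + 150²) = √57825 ≈ 240.4683
area = ½ · 240.4683 ≈ 120.234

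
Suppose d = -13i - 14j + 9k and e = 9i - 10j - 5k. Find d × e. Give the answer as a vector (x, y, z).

(160, 16, 256)

i: (-14)·(-5) - 9·(-10) = 70 - (-90) = 160
j: 9·9 - (-13)·(-5) = 81 - 65 = 16
k: (-13)·(-10) - (-14)·9 = 130 - (-126) = 256
d × e = (160, 16, 256)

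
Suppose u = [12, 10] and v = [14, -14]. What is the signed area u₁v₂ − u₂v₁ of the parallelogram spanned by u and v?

12·(-14) - 10·14 = -168 - 140 = -308

-308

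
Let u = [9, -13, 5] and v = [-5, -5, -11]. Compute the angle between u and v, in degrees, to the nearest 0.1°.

u · v = 9·(-5) + (-13)·(-5) + 5·(-11) = -45 + 65 - 55 = -35
|u|² = 81 + 169 + 25 = 275,  |u| = √275 ≈ 16.583124
|v|² = 25 + 25 + 121 = 171,  |v| = √171 ≈ 13.076697
cos θ = -35 / (16.583124 · 13.076697) ≈ -0.16140
θ = arccos(-0.16140) ≈ 99.3°

99.3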